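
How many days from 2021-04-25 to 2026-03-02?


From 2021-04-25 to 2026-03-02
2021-04-25: days before April = 31 + 28 + 31 = 90 (2021 is not a leap year); day of year = 90 + 25 = 115
2026-03-02: days before March = 31 + 28 = 59 (2026 is not a leap year); day of year = 59 + 2 = 61
Rest of 2021: 365 - 115 = 250
Full years 2022 (365), 2023 (365), 2024 (366), 2025 (365): 1461
Total = 250 + 1461 + 61 = 1772

1772 days


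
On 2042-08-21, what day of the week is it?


Date: August 21, 2042
Anchor: Jan 1, 2042. With p = 2042 - 1 = 2041: (p + p//4 - p//100 + p//400) mod 7 = (2041 + 510 - 20 + 5) mod 7 = 2536 mod 7 = 2 -> Wednesday (Mon=0 ... Sun=6)
Days before August (Jan-Jul): 212; offset = 212 + 21 - 1 = 232
Weekday index = (2 + 232) mod 7 = 3

Day of the week: Thursday


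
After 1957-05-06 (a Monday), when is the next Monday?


Current: Monday
Target: Monday
Days ahead: 7

Next Monday: 1957-05-13


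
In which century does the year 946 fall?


Century = (year - 1) // 100 + 1
= (946 - 1) // 100 + 1
= 945 // 100 + 1
= 9 + 1

10th century


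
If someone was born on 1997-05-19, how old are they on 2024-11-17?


Birth: 1997-05-19
Reference: 2024-11-17
Year difference: 2024 - 1997 = 27

27 years old


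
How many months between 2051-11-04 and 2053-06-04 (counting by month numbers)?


From November 2051 to June 2053
2 years * 12 = 24 months, minus 5 months = 19

19 months


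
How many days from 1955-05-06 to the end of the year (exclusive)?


Day of year: 126 of 365
Remaining = 365 - 126

239 days


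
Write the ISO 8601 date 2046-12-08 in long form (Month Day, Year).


ISO 2046-12-08 parses as year=2046, month=12, day=08
Month 12 -> December

December 8, 2046


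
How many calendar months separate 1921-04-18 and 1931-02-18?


From April 1921 to February 1931
10 years * 12 = 120 months, minus 2 months = 118

118 months


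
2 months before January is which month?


January is month 1
1 - 2 = -1; wrap: -1 + 12 = 11

November


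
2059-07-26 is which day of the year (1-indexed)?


Date: July 26, 2059
Days in months 1 through 6: 181
Plus 26 days in July

Day of year: 207


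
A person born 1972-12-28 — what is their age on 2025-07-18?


Birth: 1972-12-28
Reference: 2025-07-18
Year difference: 2025 - 1972 = 53
Birthday not yet reached in 2025, subtract 1

52 years old


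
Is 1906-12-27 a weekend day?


Anchor: Jan 1, 1906. With p = 1906 - 1 = 1905: (p + p//4 - p//100 + p//400) mod 7 = (1905 + 476 - 19 + 4) mod 7 = 2366 mod 7 = 0 -> Monday (Mon=0 ... Sun=6)
Day of year: 361; offset = 360
Weekday index = (0 + 360) mod 7 = 3 -> Thursday
Weekend days: Saturday, Sunday

No


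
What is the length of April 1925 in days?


April 1925

30 days


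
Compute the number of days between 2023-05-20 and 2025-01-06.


From 2023-05-20 to 2025-01-06
2023-05-20: days before May = 31 + 28 + 31 + 30 = 120 (2023 is not a leap year); day of year = 120 + 20 = 140
2025-01-06: day of year = 6
Rest of 2023: 365 - 140 = 225
Full years 2024 (366): 366
Total = 225 + 366 + 6 = 597

597 days


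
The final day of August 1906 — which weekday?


August 1906 has 31 days
Anchor: Jan 1, 1906. With p = 1906 - 1 = 1905: (p + p//4 - p//100 + p//400) mod 7 = (1905 + 476 - 19 + 4) mod 7 = 2366 mod 7 = 0 -> Monday (Mon=0 ... Sun=6)
Days before August (Jan-Jul): 212; August 1 index = (0 + 212) mod 7 = 2 -> Wednesday
Last day offset: 31 - 1 = 30 days
Weekday index = (2 + 30) mod 7 = 4

Friday, August 31


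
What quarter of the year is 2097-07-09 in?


Month: July (month 7)
Q1: Jan-Mar, Q2: Apr-Jun, Q3: Jul-Sep, Q4: Oct-Dec

Q3


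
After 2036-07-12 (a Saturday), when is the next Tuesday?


Current: Saturday
Target: Tuesday
Days ahead: 3

Next Tuesday: 2036-07-15


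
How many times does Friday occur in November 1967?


November 1967 has 30 days
Anchor: Jan 1, 1967. With p = 1967 - 1 = 1966: (p + p//4 - p//100 + p//400) mod 7 = (1966 + 491 - 19 + 4) mod 7 = 2442 mod 7 = 6 -> Sunday (Mon=0 ... Sun=6)
Days before November (Jan-Oct): 304; November 1 index = (6 + 304) mod 7 = 2 -> Wednesday
First Friday is November 3
Fridays: 3, 10, 17, 24

4 Fridays


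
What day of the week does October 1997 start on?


Target: October 1, 1997
Anchor: Jan 1, 1997. With p = 1997 - 1 = 1996: (p + p//4 - p//100 + p//400) mod 7 = (1996 + 499 - 19 + 4) mod 7 = 2480 mod 7 = 2 -> Wednesday (Mon=0 ... Sun=6)
Days before October (Jan-Sep): 273 days
Weekday index = (2 + 273) mod 7 = 2

Wednesday


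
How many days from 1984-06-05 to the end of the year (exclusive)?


Day of year: 157 of 366
Remaining = 366 - 157

209 days


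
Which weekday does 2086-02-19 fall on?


Date: February 19, 2086
Anchor: Jan 1, 2086. With p = 2086 - 1 = 2085: (p + p//4 - p//100 + p//400) mod 7 = (2085 + 521 - 20 + 5) mod 7 = 2591 mod 7 = 1 -> Tuesday (Mon=0 ... Sun=6)
Days before February (Jan): 31; offset = 31 + 19 - 1 = 49
Weekday index = (1 + 49) mod 7 = 1

Day of the week: Tuesday


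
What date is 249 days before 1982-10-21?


Start: 1982-10-21, subtract 249 days
Back 21 days from October 21 reaches September 30, 1982 -> 228 left
September 1982 has 30 days -> back to August 31, 1982 -> 198 left
August 1982 has 31 days -> back to July 31, 1982 -> 167 left
July 1982 has 31 days -> back to June 30, 1982 -> 136 left
June 1982 has 30 days -> back to May 31, 1982 -> 106 left
May 1982 has 31 days -> back to April 30, 1982 -> 75 left
April 1982 has 30 days -> back to March 31, 1982 -> 45 left
March 1982 has 31 days -> back to February 28, 1982 -> 14 left
February 1982: 28 - 14 = 14 -> lands on February 14

Result: 1982-02-14


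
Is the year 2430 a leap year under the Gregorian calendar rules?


Gregorian leap year rule: divisible by 4, but not by 100, unless also by 400.
2430 is not divisible by 4 -> not a leap year

No


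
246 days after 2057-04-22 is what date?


Start: 2057-04-22, add 246 days
April 2057 has 30 days: 30 - 22 = 8 days to April 30 -> 238 left
May 2057 has 31 days -> 207 left
June 2057 has 30 days -> 177 left
July 2057 has 31 days -> 146 left
August 2057 has 31 days -> 115 left
September 2057 has 30 days -> 85 left
October 2057 has 31 days -> 54 left
November 2057 has 30 days -> 24 left
December 2057: 24 <= 31 -> lands on December 24

Result: 2057-12-24


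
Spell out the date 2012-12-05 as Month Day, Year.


ISO 2012-12-05 parses as year=2012, month=12, day=05
Month 12 -> December

December 5, 2012


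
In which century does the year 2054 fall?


Century = (year - 1) // 100 + 1
= (2054 - 1) // 100 + 1
= 2053 // 100 + 1
= 20 + 1

21st century


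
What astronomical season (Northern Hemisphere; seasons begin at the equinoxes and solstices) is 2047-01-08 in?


Date: January 8
Astronomical Winter (approx.; exact equinox/solstice day varies by year): December 21 to March 19
January 8 falls within the Winter window

Winter


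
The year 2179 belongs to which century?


Century = (year - 1) // 100 + 1
= (2179 - 1) // 100 + 1
= 2178 // 100 + 1
= 21 + 1

22nd century


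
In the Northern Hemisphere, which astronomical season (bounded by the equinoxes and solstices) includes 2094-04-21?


Date: April 21
Astronomical Spring (approx.; exact equinox/solstice day varies by year): March 20 to June 20
April 21 falls within the Spring window

Spring


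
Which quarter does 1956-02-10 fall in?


Month: February (month 2)
Q1: Jan-Mar, Q2: Apr-Jun, Q3: Jul-Sep, Q4: Oct-Dec

Q1


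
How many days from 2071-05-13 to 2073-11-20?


From 2071-05-13 to 2073-11-20
2071-05-13: days before May = 31 + 28 + 31 + 30 = 120 (2071 is not a leap year); day of year = 120 + 13 = 133
2073-11-20: days before November = 31 + 28 + 31 + 30 + 31 + 30 + 31 + 31 + 30 + 31 = 304 (2073 is not a leap year); day of year = 304 + 20 = 324
Rest of 2071: 365 - 133 = 232
Full years 2072 (366): 366
Total = 232 + 366 + 324 = 922

922 days


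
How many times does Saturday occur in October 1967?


October 1967 has 31 days
Anchor: Jan 1, 1967. With p = 1967 - 1 = 1966: (p + p//4 - p//100 + p//400) mod 7 = (1966 + 491 - 19 + 4) mod 7 = 2442 mod 7 = 6 -> Sunday (Mon=0 ... Sun=6)
Days before October (Jan-Sep): 273; October 1 index = (6 + 273) mod 7 = 6 -> Sunday
First Saturday is October 7
Saturdays: 7, 14, 21, 28

4 Saturdays


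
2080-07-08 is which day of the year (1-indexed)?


Date: July 8, 2080
Days in months 1 through 6: 182
Plus 8 days in July

Day of year: 190


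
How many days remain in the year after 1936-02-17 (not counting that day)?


Day of year: 48 of 366
Remaining = 366 - 48

318 days


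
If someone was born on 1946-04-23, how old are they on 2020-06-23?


Birth: 1946-04-23
Reference: 2020-06-23
Year difference: 2020 - 1946 = 74

74 years old


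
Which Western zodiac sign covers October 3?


Date: October 3
Conventional tropical zodiac dates: Libra from September 23 onward; Scorpio starts October 23
October 3 falls within the Libra range

Libra


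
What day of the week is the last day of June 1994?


June 1994 has 30 days
Anchor: Jan 1, 1994. With p = 1994 - 1 = 1993: (p + p//4 - p//100 + p//400) mod 7 = (1993 + 498 - 19 + 4) mod 7 = 2476 mod 7 = 5 -> Saturday (Mon=0 ... Sun=6)
Days before June (Jan-May): 151; June 1 index = (5 + 151) mod 7 = 2 -> Wednesday
Last day offset: 30 - 1 = 29 days
Weekday index = (2 + 29) mod 7 = 3

Thursday, June 30


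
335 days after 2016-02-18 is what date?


Start: 2016-02-18, add 335 days
February 2016 has 29 days: 29 - 18 = 11 days to February 29 -> 324 left
March 2016 has 31 days -> 293 left
April 2016 has 30 days -> 263 left
May 2016 has 31 days -> 232 left
June 2016 has 30 days -> 202 left
July 2016 has 31 days -> 171 left
August 2016 has 31 days -> 140 left
September 2016 has 30 days -> 110 left
October 2016 has 31 days -> 79 left
November 2016 has 30 days -> 49 left
December 2016 has 31 days -> 18 left
January 2017: 18 <= 31 -> lands on January 18

Result: 2017-01-18


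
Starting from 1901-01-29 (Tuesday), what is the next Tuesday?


Current: Tuesday
Target: Tuesday
Days ahead: 7

Next Tuesday: 1901-02-05


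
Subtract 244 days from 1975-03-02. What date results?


Start: 1975-03-02, subtract 244 days
Back 2 days from March 2 reaches February 28, 1975 -> 242 left
February 1975 has 28 days -> back to January 31, 1975 -> 214 left
January 1975 has 31 days -> back to December 31, 1974 -> 183 left
December 1974 has 31 days -> back to November 30, 1974 -> 152 left
November 1974 has 30 days -> back to October 31, 1974 -> 122 left
October 1974 has 31 days -> back to September 30, 1974 -> 91 left
September 1974 has 30 days -> back to August 31, 1974 -> 61 left
August 1974 has 31 days -> back to July 31, 1974 -> 30 left
July 1974: 31 - 30 = 1 -> lands on July 1

Result: 1974-07-01


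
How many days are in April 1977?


April 1977

30 days


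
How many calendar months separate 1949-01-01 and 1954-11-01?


From January 1949 to November 1954
5 years * 12 = 60 months, plus 10 months = 70

70 months


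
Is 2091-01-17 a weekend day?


Anchor: Jan 1, 2091. With p = 2091 - 1 = 2090: (p + p//4 - p//100 + p//400) mod 7 = (2090 + 522 - 20 + 5) mod 7 = 2597 mod 7 = 0 -> Monday (Mon=0 ... Sun=6)
Day of year: 17; offset = 16
Weekday index = (0 + 16) mod 7 = 2 -> Wednesday
Weekend days: Saturday, Sunday

No


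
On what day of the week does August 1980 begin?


Target: August 1, 1980
Anchor: Jan 1, 1980. With p = 1980 - 1 = 1979: (p + p//4 - p//100 + p//400) mod 7 = (1979 + 494 - 19 + 4) mod 7 = 2458 mod 7 = 1 -> Tuesday (Mon=0 ... Sun=6)
Days before August (Jan-Jul): 213 days
Weekday index = (1 + 213) mod 7 = 4

Friday


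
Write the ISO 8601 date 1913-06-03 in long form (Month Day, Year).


ISO 1913-06-03 parses as year=1913, month=06, day=03
Month 6 -> June

June 3, 1913


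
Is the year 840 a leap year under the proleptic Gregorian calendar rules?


Gregorian leap year rule: divisible by 4, but not by 100, unless also by 400.
840 is divisible by 4 but not 100 -> leap year

Yes


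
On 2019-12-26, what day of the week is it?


Date: December 26, 2019
Anchor: Jan 1, 2019. With p = 2019 - 1 = 2018: (p + p//4 - p//100 + p//400) mod 7 = (2018 + 504 - 20 + 5) mod 7 = 2507 mod 7 = 1 -> Tuesday (Mon=0 ... Sun=6)
Days before December (Jan-Nov): 334; offset = 334 + 26 - 1 = 359
Weekday index = (1 + 359) mod 7 = 3

Day of the week: Thursday


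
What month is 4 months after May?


May is month 5
5 + 4 = 9

September


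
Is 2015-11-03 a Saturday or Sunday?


Anchor: Jan 1, 2015. With p = 2015 - 1 = 2014: (p + p//4 - p//100 + p//400) mod 7 = (2014 + 503 - 20 + 5) mod 7 = 2502 mod 7 = 3 -> Thursday (Mon=0 ... Sun=6)
Day of year: 307; offset = 306
Weekday index = (3 + 306) mod 7 = 1 -> Tuesday
Weekend days: Saturday, Sunday

No


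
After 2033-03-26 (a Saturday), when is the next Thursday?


Current: Saturday
Target: Thursday
Days ahead: 5

Next Thursday: 2033-03-31


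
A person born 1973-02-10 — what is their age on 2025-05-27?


Birth: 1973-02-10
Reference: 2025-05-27
Year difference: 2025 - 1973 = 52

52 years old


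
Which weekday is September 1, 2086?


Target: September 1, 2086
Anchor: Jan 1, 2086. With p = 2086 - 1 = 2085: (p + p//4 - p//100 + p//400) mod 7 = (2085 + 521 - 20 + 5) mod 7 = 2591 mod 7 = 1 -> Tuesday (Mon=0 ... Sun=6)
Days before September (Jan-Aug): 243 days
Weekday index = (1 + 243) mod 7 = 6

Sunday


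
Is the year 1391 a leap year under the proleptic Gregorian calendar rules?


Gregorian leap year rule: divisible by 4, but not by 100, unless also by 400.
1391 is not divisible by 4 -> not a leap year

No


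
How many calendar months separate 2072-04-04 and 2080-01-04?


From April 2072 to January 2080
8 years * 12 = 96 months, minus 3 months = 93

93 months


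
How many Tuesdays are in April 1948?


April 1948 has 30 days
Anchor: Jan 1, 1948. With p = 1948 - 1 = 1947: (p + p//4 - p//100 + p//400) mod 7 = (1947 + 486 - 19 + 4) mod 7 = 2418 mod 7 = 3 -> Thursday (Mon=0 ... Sun=6)
Days before April (Jan-Mar): 91; April 1 index = (3 + 91) mod 7 = 3 -> Thursday
First Tuesday is April 6
Tuesdays: 6, 13, 20, 27

4 Tuesdays


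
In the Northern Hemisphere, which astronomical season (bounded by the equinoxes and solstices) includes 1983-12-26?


Date: December 26
Astronomical Winter (approx.; exact equinox/solstice day varies by year): December 21 to March 19
December 26 falls within the Winter window

Winter


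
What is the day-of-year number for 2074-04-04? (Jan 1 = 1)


Date: April 4, 2074
Days in months 1 through 3: 90
Plus 4 days in April

Day of year: 94


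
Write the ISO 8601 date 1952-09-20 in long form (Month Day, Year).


ISO 1952-09-20 parses as year=1952, month=09, day=20
Month 9 -> September

September 20, 1952


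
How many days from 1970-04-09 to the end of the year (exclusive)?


Day of year: 99 of 365
Remaining = 365 - 99

266 days


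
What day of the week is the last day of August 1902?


August 1902 has 31 days
Anchor: Jan 1, 1902. With p = 1902 - 1 = 1901: (p + p//4 - p//100 + p//400) mod 7 = (1901 + 475 - 19 + 4) mod 7 = 2361 mod 7 = 2 -> Wednesday (Mon=0 ... Sun=6)
Days before August (Jan-Jul): 212; August 1 index = (2 + 212) mod 7 = 4 -> Friday
Last day offset: 31 - 1 = 30 days
Weekday index = (4 + 30) mod 7 = 6

Sunday, August 31


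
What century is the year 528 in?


Century = (year - 1) // 100 + 1
= (528 - 1) // 100 + 1
= 527 // 100 + 1
= 5 + 1

6th century


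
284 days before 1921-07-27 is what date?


Start: 1921-07-27, subtract 284 days
Back 27 days from July 27 reaches June 30, 1921 -> 257 left
June 1921 has 30 days -> back to May 31, 1921 -> 227 left
May 1921 has 31 days -> back to April 30, 1921 -> 196 left
April 1921 has 30 days -> back to March 31, 1921 -> 166 left
March 1921 has 31 days -> back to February 28, 1921 -> 135 left
February 1921 has 28 days -> back to January 31, 1921 -> 107 left
January 1921 has 31 days -> back to December 31, 1920 -> 76 left
December 1920 has 31 days -> back to November 30, 1920 -> 45 left
November 1920 has 30 days -> back to October 31, 1920 -> 15 left
October 1920: 31 - 15 = 16 -> lands on October 16

Result: 1920-10-16


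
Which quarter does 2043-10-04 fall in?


Month: October (month 10)
Q1: Jan-Mar, Q2: Apr-Jun, Q3: Jul-Sep, Q4: Oct-Dec

Q4


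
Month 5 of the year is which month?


Month 5 of 12

May


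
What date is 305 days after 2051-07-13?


Start: 2051-07-13, add 305 days
July 2051 has 31 days: 31 - 13 = 18 days to July 31 -> 287 left
August 2051 has 31 days -> 256 left
September 2051 has 30 days -> 226 left
October 2051 has 31 days -> 195 left
November 2051 has 30 days -> 165 left
December 2051 has 31 days -> 134 left
January 2052 has 31 days -> 103 left
February 2052 has 29 days -> 74 left
March 2052 has 31 days -> 43 left
April 2052 has 30 days -> 13 left
May 2052: 13 <= 31 -> lands on May 13

Result: 2052-05-13


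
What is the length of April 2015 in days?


April 2015

30 days


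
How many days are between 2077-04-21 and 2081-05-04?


From 2077-04-21 to 2081-05-04
2077-04-21: days before April = 31 + 28 + 31 = 90 (2077 is not a leap year); day of year = 90 + 21 = 111
2081-05-04: days before May = 31 + 28 + 31 + 30 = 120 (2081 is not a leap year); day of year = 120 + 4 = 124
Rest of 2077: 365 - 111 = 254
Full years 2078 (365), 2079 (365), 2080 (366): 1096
Total = 254 + 1096 + 124 = 1474

1474 days


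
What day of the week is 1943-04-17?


Date: April 17, 1943
Anchor: Jan 1, 1943. With p = 1943 - 1 = 1942: (p + p//4 - p//100 + p//400) mod 7 = (1942 + 485 - 19 + 4) mod 7 = 2412 mod 7 = 4 -> Friday (Mon=0 ... Sun=6)
Days before April (Jan-Mar): 90; offset = 90 + 17 - 1 = 106
Weekday index = (4 + 106) mod 7 = 5

Day of the week: Saturday


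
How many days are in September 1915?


September 1915

30 days


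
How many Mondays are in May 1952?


May 1952 has 31 days
Anchor: Jan 1, 1952. With p = 1952 - 1 = 1951: (p + p//4 - p//100 + p//400) mod 7 = (1951 + 487 - 19 + 4) mod 7 = 2423 mod 7 = 1 -> Tuesday (Mon=0 ... Sun=6)
Days before May (Jan-Apr): 121; May 1 index = (1 + 121) mod 7 = 3 -> Thursday
First Monday is May 5
Mondays: 5, 12, 19, 26

4 Mondays


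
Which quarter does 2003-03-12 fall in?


Month: March (month 3)
Q1: Jan-Mar, Q2: Apr-Jun, Q3: Jul-Sep, Q4: Oct-Dec

Q1


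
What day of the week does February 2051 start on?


Target: February 1, 2051
Anchor: Jan 1, 2051. With p = 2051 - 1 = 2050: (p + p//4 - p//100 + p//400) mod 7 = (2050 + 512 - 20 + 5) mod 7 = 2547 mod 7 = 6 -> Sunday (Mon=0 ... Sun=6)
Days before February (Jan): 31 days
Weekday index = (6 + 31) mod 7 = 2

Wednesday


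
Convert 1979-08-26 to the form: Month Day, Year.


ISO 1979-08-26 parses as year=1979, month=08, day=26
Month 8 -> August

August 26, 1979


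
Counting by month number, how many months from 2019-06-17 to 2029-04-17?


From June 2019 to April 2029
10 years * 12 = 120 months, minus 2 months = 118

118 months


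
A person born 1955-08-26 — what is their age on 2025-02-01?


Birth: 1955-08-26
Reference: 2025-02-01
Year difference: 2025 - 1955 = 70
Birthday not yet reached in 2025, subtract 1

69 years old


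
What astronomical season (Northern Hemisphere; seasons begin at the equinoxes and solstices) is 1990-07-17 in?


Date: July 17
Astronomical Summer (approx.; exact equinox/solstice day varies by year): June 21 to September 21
July 17 falls within the Summer window

Summer


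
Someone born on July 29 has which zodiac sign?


Date: July 29
Conventional tropical zodiac dates: Leo from July 23 onward; Virgo starts August 23
July 29 falls within the Leo range

Leo


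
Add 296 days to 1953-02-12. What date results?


Start: 1953-02-12, add 296 days
February 1953 has 28 days: 28 - 12 = 16 days to February 28 -> 280 left
March 1953 has 31 days -> 249 left
April 1953 has 30 days -> 219 left
May 1953 has 31 days -> 188 left
June 1953 has 30 days -> 158 left
July 1953 has 31 days -> 127 left
August 1953 has 31 days -> 96 left
September 1953 has 30 days -> 66 left
October 1953 has 31 days -> 35 left
November 1953 has 30 days -> 5 left
December 1953: 5 <= 31 -> lands on December 5

Result: 1953-12-05


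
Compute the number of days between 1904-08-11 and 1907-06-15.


From 1904-08-11 to 1907-06-15
1904-08-11: days before August = 31 + 29 + 31 + 30 + 31 + 30 + 31 = 213 (1904 is a leap year); day of year = 213 + 11 = 224
1907-06-15: days before June = 31 + 28 + 31 + 30 + 31 = 151 (1907 is not a leap year); day of year = 151 + 15 = 166
Rest of 1904: 366 - 224 = 142
Full years 1905 (365), 1906 (365): 730
Total = 142 + 730 + 166 = 1038

1038 days


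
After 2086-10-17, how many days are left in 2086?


Day of year: 290 of 365
Remaining = 365 - 290

75 days


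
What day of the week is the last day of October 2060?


October 2060 has 31 days
Anchor: Jan 1, 2060. With p = 2060 - 1 = 2059: (p + p//4 - p//100 + p//400) mod 7 = (2059 + 514 - 20 + 5) mod 7 = 2558 mod 7 = 3 -> Thursday (Mon=0 ... Sun=6)
Days before October (Jan-Sep): 274; October 1 index = (3 + 274) mod 7 = 4 -> Friday
Last day offset: 31 - 1 = 30 days
Weekday index = (4 + 30) mod 7 = 6

Sunday, October 31


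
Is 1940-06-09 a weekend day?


Anchor: Jan 1, 1940. With p = 1940 - 1 = 1939: (p + p//4 - p//100 + p//400) mod 7 = (1939 + 484 - 19 + 4) mod 7 = 2408 mod 7 = 0 -> Monday (Mon=0 ... Sun=6)
Day of year: 161; offset = 160
Weekday index = (0 + 160) mod 7 = 6 -> Sunday
Weekend days: Saturday, Sunday

Yes


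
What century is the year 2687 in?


Century = (year - 1) // 100 + 1
= (2687 - 1) // 100 + 1
= 2686 // 100 + 1
= 26 + 1

27th century


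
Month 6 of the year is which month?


Month 6 of 12

June


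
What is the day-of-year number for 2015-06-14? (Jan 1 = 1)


Date: June 14, 2015
Days in months 1 through 5: 151
Plus 14 days in June

Day of year: 165


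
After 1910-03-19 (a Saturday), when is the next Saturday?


Current: Saturday
Target: Saturday
Days ahead: 7

Next Saturday: 1910-03-26


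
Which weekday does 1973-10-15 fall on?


Date: October 15, 1973
Anchor: Jan 1, 1973. With p = 1973 - 1 = 1972: (p + p//4 - p//100 + p//400) mod 7 = (1972 + 493 - 19 + 4) mod 7 = 2450 mod 7 = 0 -> Monday (Mon=0 ... Sun=6)
Days before October (Jan-Sep): 273; offset = 273 + 15 - 1 = 287
Weekday index = (0 + 287) mod 7 = 0

Day of the week: Monday


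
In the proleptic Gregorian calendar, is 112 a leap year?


Gregorian leap year rule: divisible by 4, but not by 100, unless also by 400.
112 is divisible by 4 but not 100 -> leap year

Yes


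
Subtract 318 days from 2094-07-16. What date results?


Start: 2094-07-16, subtract 318 days
Back 16 days from July 16 reaches June 30, 2094 -> 302 left
June 2094 has 30 days -> back to May 31, 2094 -> 272 left
May 2094 has 31 days -> back to April 30, 2094 -> 241 left
April 2094 has 30 days -> back to March 31, 2094 -> 211 left
March 2094 has 31 days -> back to February 28, 2094 -> 180 left
February 2094 has 28 days -> back to January 31, 2094 -> 152 left
January 2094 has 31 days -> back to December 31, 2093 -> 121 left
December 2093 has 31 days -> back to November 30, 2093 -> 90 left
November 2093 has 30 days -> back to October 31, 2093 -> 60 left
October 2093 has 31 days -> back to September 30, 2093 -> 29 left
September 2093: 30 - 29 = 1 -> lands on September 1

Result: 2093-09-01


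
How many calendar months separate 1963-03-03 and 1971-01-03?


From March 1963 to January 1971
8 years * 12 = 96 months, minus 2 months = 94

94 months


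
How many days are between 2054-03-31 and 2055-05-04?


From 2054-03-31 to 2055-05-04
2054-03-31: days before March = 31 + 28 = 59 (2054 is not a leap year); day of year = 59 + 31 = 90
2055-05-04: days before May = 31 + 28 + 31 + 30 = 120 (2055 is not a leap year); day of year = 120 + 4 = 124
Rest of 2054: 365 - 90 = 275
Total = 275 + 124 = 399

399 days


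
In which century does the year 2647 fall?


Century = (year - 1) // 100 + 1
= (2647 - 1) // 100 + 1
= 2646 // 100 + 1
= 26 + 1

27th century


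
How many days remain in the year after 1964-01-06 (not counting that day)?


Day of year: 6 of 366
Remaining = 366 - 6

360 days


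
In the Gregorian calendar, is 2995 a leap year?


Gregorian leap year rule: divisible by 4, but not by 100, unless also by 400.
2995 is not divisible by 4 -> not a leap year

No


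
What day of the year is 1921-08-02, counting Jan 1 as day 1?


Date: August 2, 1921
Days in months 1 through 7: 212
Plus 2 days in August

Day of year: 214


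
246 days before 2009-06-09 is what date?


Start: 2009-06-09, subtract 246 days
Back 9 days from June 9 reaches May 31, 2009 -> 237 left
May 2009 has 31 days -> back to April 30, 2009 -> 206 left
April 2009 has 30 days -> back to March 31, 2009 -> 176 left
March 2009 has 31 days -> back to February 28, 2009 -> 145 left
February 2009 has 28 days -> back to January 31, 2009 -> 117 left
January 2009 has 31 days -> back to December 31, 2008 -> 86 left
December 2008 has 31 days -> back to November 30, 2008 -> 55 left
November 2008 has 30 days -> back to October 31, 2008 -> 25 left
October 2008: 31 - 25 = 6 -> lands on October 6

Result: 2008-10-06


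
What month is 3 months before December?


December is month 12
12 - 3 = 9

September


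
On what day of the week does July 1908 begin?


Target: July 1, 1908
Anchor: Jan 1, 1908. With p = 1908 - 1 = 1907: (p + p//4 - p//100 + p//400) mod 7 = (1907 + 476 - 19 + 4) mod 7 = 2368 mod 7 = 2 -> Wednesday (Mon=0 ... Sun=6)
Days before July (Jan-Jun): 182 days
Weekday index = (2 + 182) mod 7 = 2

Wednesday


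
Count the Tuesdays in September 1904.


September 1904 has 30 days
Anchor: Jan 1, 1904. With p = 1904 - 1 = 1903: (p + p//4 - p//100 + p//400) mod 7 = (1903 + 475 - 19 + 4) mod 7 = 2363 mod 7 = 4 -> Friday (Mon=0 ... Sun=6)
Days before September (Jan-Aug): 244; September 1 index = (4 + 244) mod 7 = 3 -> Thursday
First Tuesday is September 6
Tuesdays: 6, 13, 20, 27

4 Tuesdays


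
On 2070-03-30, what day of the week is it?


Date: March 30, 2070
Anchor: Jan 1, 2070. With p = 2070 - 1 = 2069: (p + p//4 - p//100 + p//400) mod 7 = (2069 + 517 - 20 + 5) mod 7 = 2571 mod 7 = 2 -> Wednesday (Mon=0 ... Sun=6)
Days before March (Jan-Feb): 59; offset = 59 + 30 - 1 = 88
Weekday index = (2 + 88) mod 7 = 6

Day of the week: Sunday


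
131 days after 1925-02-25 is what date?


Start: 1925-02-25, add 131 days
February 1925 has 28 days: 28 - 25 = 3 days to February 28 -> 128 left
March 1925 has 31 days -> 97 left
April 1925 has 30 days -> 67 left
May 1925 has 31 days -> 36 left
June 1925 has 30 days -> 6 left
July 1925: 6 <= 31 -> lands on July 6

Result: 1925-07-06


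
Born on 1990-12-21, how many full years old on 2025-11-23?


Birth: 1990-12-21
Reference: 2025-11-23
Year difference: 2025 - 1990 = 35
Birthday not yet reached in 2025, subtract 1

34 years old


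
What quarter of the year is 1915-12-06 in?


Month: December (month 12)
Q1: Jan-Mar, Q2: Apr-Jun, Q3: Jul-Sep, Q4: Oct-Dec

Q4


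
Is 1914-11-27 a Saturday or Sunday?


Anchor: Jan 1, 1914. With p = 1914 - 1 = 1913: (p + p//4 - p//100 + p//400) mod 7 = (1913 + 478 - 19 + 4) mod 7 = 2376 mod 7 = 3 -> Thursday (Mon=0 ... Sun=6)
Day of year: 331; offset = 330
Weekday index = (3 + 330) mod 7 = 4 -> Friday
Weekend days: Saturday, Sunday

No


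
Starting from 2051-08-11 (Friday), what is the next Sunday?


Current: Friday
Target: Sunday
Days ahead: 2

Next Sunday: 2051-08-13


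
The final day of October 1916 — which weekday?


October 1916 has 31 days
Anchor: Jan 1, 1916. With p = 1916 - 1 = 1915: (p + p//4 - p//100 + p//400) mod 7 = (1915 + 478 - 19 + 4) mod 7 = 2378 mod 7 = 5 -> Saturday (Mon=0 ... Sun=6)
Days before October (Jan-Sep): 274; October 1 index = (5 + 274) mod 7 = 6 -> Sunday
Last day offset: 31 - 1 = 30 days
Weekday index = (6 + 30) mod 7 = 1

Tuesday, October 31


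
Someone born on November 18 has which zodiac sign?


Date: November 18
Conventional tropical zodiac dates: Scorpio from October 23 onward; Sagittarius starts November 22
November 18 falls within the Scorpio range

Scorpio


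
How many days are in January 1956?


January 1956

31 days


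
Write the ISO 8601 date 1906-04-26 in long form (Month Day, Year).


ISO 1906-04-26 parses as year=1906, month=04, day=26
Month 4 -> April

April 26, 1906


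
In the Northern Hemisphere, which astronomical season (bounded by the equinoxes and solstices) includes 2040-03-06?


Date: March 6
Astronomical Winter (approx.; exact equinox/solstice day varies by year): December 21 to March 19
March 6 falls within the Winter window

Winter


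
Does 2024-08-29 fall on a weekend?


Anchor: Jan 1, 2024. With p = 2024 - 1 = 2023: (p + p//4 - p//100 + p//400) mod 7 = (2023 + 505 - 20 + 5) mod 7 = 2513 mod 7 = 0 -> Monday (Mon=0 ... Sun=6)
Day of year: 242; offset = 241
Weekday index = (0 + 241) mod 7 = 3 -> Thursday
Weekend days: Saturday, Sunday

No


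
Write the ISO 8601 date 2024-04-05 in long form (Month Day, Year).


ISO 2024-04-05 parses as year=2024, month=04, day=05
Month 4 -> April

April 5, 2024


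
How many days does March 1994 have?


March 1994

31 days


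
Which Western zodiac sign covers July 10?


Date: July 10
Conventional tropical zodiac dates: Cancer from June 21 onward; Leo starts July 23
July 10 falls within the Cancer range

Cancer


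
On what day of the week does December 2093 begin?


Target: December 1, 2093
Anchor: Jan 1, 2093. With p = 2093 - 1 = 2092: (p + p//4 - p//100 + p//400) mod 7 = (2092 + 523 - 20 + 5) mod 7 = 2600 mod 7 = 3 -> Thursday (Mon=0 ... Sun=6)
Days before December (Jan-Nov): 334 days
Weekday index = (3 + 334) mod 7 = 1

Tuesday


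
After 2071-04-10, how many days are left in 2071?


Day of year: 100 of 365
Remaining = 365 - 100

265 days


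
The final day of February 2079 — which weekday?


February 2079 has 28 days
Anchor: Jan 1, 2079. With p = 2079 - 1 = 2078: (p + p//4 - p//100 + p//400) mod 7 = (2078 + 519 - 20 + 5) mod 7 = 2582 mod 7 = 6 -> Sunday (Mon=0 ... Sun=6)
Days before February (Jan): 31; February 1 index = (6 + 31) mod 7 = 2 -> Wednesday
Last day offset: 28 - 1 = 27 days
Weekday index = (2 + 27) mod 7 = 1

Tuesday, February 28


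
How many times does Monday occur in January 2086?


January 2086 has 31 days
Anchor: Jan 1, 2086. With p = 2086 - 1 = 2085: (p + p//4 - p//100 + p//400) mod 7 = (2085 + 521 - 20 + 5) mod 7 = 2591 mod 7 = 1 -> Tuesday (Mon=0 ... Sun=6)
January 1 is the anchor itself -> Tuesday
First Monday is January 7
Mondays: 7, 14, 21, 28

4 Mondays


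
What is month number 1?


Month 1 of 12

January


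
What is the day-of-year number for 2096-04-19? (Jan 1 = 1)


Date: April 19, 2096
Days in months 1 through 3: 91
Plus 19 days in April

Day of year: 110


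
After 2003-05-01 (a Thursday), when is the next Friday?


Current: Thursday
Target: Friday
Days ahead: 1

Next Friday: 2003-05-02


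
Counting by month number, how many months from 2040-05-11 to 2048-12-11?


From May 2040 to December 2048
8 years * 12 = 96 months, plus 7 months = 103

103 months


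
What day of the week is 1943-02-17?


Date: February 17, 1943
Anchor: Jan 1, 1943. With p = 1943 - 1 = 1942: (p + p//4 - p//100 + p//400) mod 7 = (1942 + 485 - 19 + 4) mod 7 = 2412 mod 7 = 4 -> Friday (Mon=0 ... Sun=6)
Days before February (Jan): 31; offset = 31 + 17 - 1 = 47
Weekday index = (4 + 47) mod 7 = 2

Day of the week: Wednesday


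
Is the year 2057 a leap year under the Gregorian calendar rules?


Gregorian leap year rule: divisible by 4, but not by 100, unless also by 400.
2057 is not divisible by 4 -> not a leap year

No


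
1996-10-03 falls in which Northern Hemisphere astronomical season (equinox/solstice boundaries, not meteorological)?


Date: October 3
Astronomical Autumn (approx.; exact equinox/solstice day varies by year): September 22 to December 20
October 3 falls within the Autumn window

Autumn


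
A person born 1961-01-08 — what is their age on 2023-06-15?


Birth: 1961-01-08
Reference: 2023-06-15
Year difference: 2023 - 1961 = 62

62 years old


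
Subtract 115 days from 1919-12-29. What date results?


Start: 1919-12-29, subtract 115 days
Back 29 days from December 29 reaches November 30, 1919 -> 86 left
November 1919 has 30 days -> back to October 31, 1919 -> 56 left
October 1919 has 31 days -> back to September 30, 1919 -> 25 left
September 1919: 30 - 25 = 5 -> lands on September 5

Result: 1919-09-05


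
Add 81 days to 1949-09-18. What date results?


Start: 1949-09-18, add 81 days
September 1949 has 30 days: 30 - 18 = 12 days to September 30 -> 69 left
October 1949 has 31 days -> 38 left
November 1949 has 30 days -> 8 left
December 1949: 8 <= 31 -> lands on December 8

Result: 1949-12-08


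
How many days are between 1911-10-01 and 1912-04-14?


From 1911-10-01 to 1912-04-14
1911-10-01: days before October = 31 + 28 + 31 + 30 + 31 + 30 + 31 + 31 + 30 = 273 (1911 is not a leap year); day of year = 273 + 1 = 274
1912-04-14: days before April = 31 + 29 + 31 = 91 (1912 is a leap year); day of year = 91 + 14 = 105
Rest of 1911: 365 - 274 = 91
Total = 91 + 105 = 196

196 days


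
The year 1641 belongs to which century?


Century = (year - 1) // 100 + 1
= (1641 - 1) // 100 + 1
= 1640 // 100 + 1
= 16 + 1

17th century


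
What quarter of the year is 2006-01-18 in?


Month: January (month 1)
Q1: Jan-Mar, Q2: Apr-Jun, Q3: Jul-Sep, Q4: Oct-Dec

Q1


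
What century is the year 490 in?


Century = (year - 1) // 100 + 1
= (490 - 1) // 100 + 1
= 489 // 100 + 1
= 4 + 1

5th century


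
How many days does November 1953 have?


November 1953

30 days


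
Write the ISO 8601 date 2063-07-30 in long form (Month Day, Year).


ISO 2063-07-30 parses as year=2063, month=07, day=30
Month 7 -> July

July 30, 2063


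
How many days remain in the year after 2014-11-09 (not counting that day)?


Day of year: 313 of 365
Remaining = 365 - 313

52 days


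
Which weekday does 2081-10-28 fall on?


Date: October 28, 2081
Anchor: Jan 1, 2081. With p = 2081 - 1 = 2080: (p + p//4 - p//100 + p//400) mod 7 = (2080 + 520 - 20 + 5) mod 7 = 2585 mod 7 = 2 -> Wednesday (Mon=0 ... Sun=6)
Days before October (Jan-Sep): 273; offset = 273 + 28 - 1 = 300
Weekday index = (2 + 300) mod 7 = 1

Day of the week: Tuesday


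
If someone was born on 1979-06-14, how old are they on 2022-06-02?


Birth: 1979-06-14
Reference: 2022-06-02
Year difference: 2022 - 1979 = 43
Birthday not yet reached in 2022, subtract 1

42 years old


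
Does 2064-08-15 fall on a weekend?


Anchor: Jan 1, 2064. With p = 2064 - 1 = 2063: (p + p//4 - p//100 + p//400) mod 7 = (2063 + 515 - 20 + 5) mod 7 = 2563 mod 7 = 1 -> Tuesday (Mon=0 ... Sun=6)
Day of year: 228; offset = 227
Weekday index = (1 + 227) mod 7 = 4 -> Friday
Weekend days: Saturday, Sunday

No


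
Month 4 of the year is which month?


Month 4 of 12

April


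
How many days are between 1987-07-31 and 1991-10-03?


From 1987-07-31 to 1991-10-03
1987-07-31: days before July = 31 + 28 + 31 + 30 + 31 + 30 = 181 (1987 is not a leap year); day of year = 181 + 31 = 212
1991-10-03: days before October = 31 + 28 + 31 + 30 + 31 + 30 + 31 + 31 + 30 = 273 (1991 is not a leap year); day of year = 273 + 3 = 276
Rest of 1987: 365 - 212 = 153
Full years 1988 (366), 1989 (365), 1990 (365): 1096
Total = 153 + 1096 + 276 = 1525

1525 days


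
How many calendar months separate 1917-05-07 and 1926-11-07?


From May 1917 to November 1926
9 years * 12 = 108 months, plus 6 months = 114

114 months


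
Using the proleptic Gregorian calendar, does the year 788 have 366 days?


Gregorian leap year rule: divisible by 4, but not by 100, unless also by 400.
788 is divisible by 4 but not 100 -> leap year

Yes


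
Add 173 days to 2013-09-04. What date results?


Start: 2013-09-04, add 173 days
September 2013 has 30 days: 30 - 4 = 26 days to September 30 -> 147 left
October 2013 has 31 days -> 116 left
November 2013 has 30 days -> 86 left
December 2013 has 31 days -> 55 left
January 2014 has 31 days -> 24 left
February 2014: 24 <= 28 -> lands on February 24

Result: 2014-02-24


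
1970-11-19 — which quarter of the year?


Month: November (month 11)
Q1: Jan-Mar, Q2: Apr-Jun, Q3: Jul-Sep, Q4: Oct-Dec

Q4


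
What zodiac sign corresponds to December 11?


Date: December 11
Conventional tropical zodiac dates: Sagittarius from November 22 onward; Capricorn starts December 22
December 11 falls within the Sagittarius range

Sagittarius


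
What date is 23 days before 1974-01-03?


Start: 1974-01-03, subtract 23 days
Back 3 days from January 3 reaches December 31, 1973 -> 20 left
December 1973: 31 - 20 = 11 -> lands on December 11

Result: 1973-12-11


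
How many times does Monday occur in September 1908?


September 1908 has 30 days
Anchor: Jan 1, 1908. With p = 1908 - 1 = 1907: (p + p//4 - p//100 + p//400) mod 7 = (1907 + 476 - 19 + 4) mod 7 = 2368 mod 7 = 2 -> Wednesday (Mon=0 ... Sun=6)
Days before September (Jan-Aug): 244; September 1 index = (2 + 244) mod 7 = 1 -> Tuesday
First Monday is September 7
Mondays: 7, 14, 21, 28

4 Mondays


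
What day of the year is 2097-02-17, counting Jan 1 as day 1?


Date: February 17, 2097
Days in months 1 through 1: 31
Plus 17 days in February

Day of year: 48


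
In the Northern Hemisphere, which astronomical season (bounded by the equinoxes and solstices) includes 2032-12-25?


Date: December 25
Astronomical Winter (approx.; exact equinox/solstice day varies by year): December 21 to March 19
December 25 falls within the Winter window

Winter


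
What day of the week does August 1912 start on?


Target: August 1, 1912
Anchor: Jan 1, 1912. With p = 1912 - 1 = 1911: (p + p//4 - p//100 + p//400) mod 7 = (1911 + 477 - 19 + 4) mod 7 = 2373 mod 7 = 0 -> Monday (Mon=0 ... Sun=6)
Days before August (Jan-Jul): 213 days
Weekday index = (0 + 213) mod 7 = 3

Thursday


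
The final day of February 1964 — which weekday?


February 1964 has 29 days
Anchor: Jan 1, 1964. With p = 1964 - 1 = 1963: (p + p//4 - p//100 + p//400) mod 7 = (1963 + 490 - 19 + 4) mod 7 = 2438 mod 7 = 2 -> Wednesday (Mon=0 ... Sun=6)
Days before February (Jan): 31; February 1 index = (2 + 31) mod 7 = 5 -> Saturday
Last day offset: 29 - 1 = 28 days
Weekday index = (5 + 28) mod 7 = 5

Saturday, February 29


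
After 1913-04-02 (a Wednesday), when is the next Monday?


Current: Wednesday
Target: Monday
Days ahead: 5

Next Monday: 1913-04-07


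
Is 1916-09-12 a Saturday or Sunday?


Anchor: Jan 1, 1916. With p = 1916 - 1 = 1915: (p + p//4 - p//100 + p//400) mod 7 = (1915 + 478 - 19 + 4) mod 7 = 2378 mod 7 = 5 -> Saturday (Mon=0 ... Sun=6)
Day of year: 256; offset = 255
Weekday index = (5 + 255) mod 7 = 1 -> Tuesday
Weekend days: Saturday, Sunday

No


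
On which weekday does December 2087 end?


December 2087 has 31 days
Anchor: Jan 1, 2087. With p = 2087 - 1 = 2086: (p + p//4 - p//100 + p//400) mod 7 = (2086 + 521 - 20 + 5) mod 7 = 2592 mod 7 = 2 -> Wednesday (Mon=0 ... Sun=6)
Days before December (Jan-Nov): 334; December 1 index = (2 + 334) mod 7 = 0 -> Monday
Last day offset: 31 - 1 = 30 days
Weekday index = (0 + 30) mod 7 = 2

Wednesday, December 31


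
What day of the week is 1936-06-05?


Date: June 5, 1936
Anchor: Jan 1, 1936. With p = 1936 - 1 = 1935: (p + p//4 - p//100 + p//400) mod 7 = (1935 + 483 - 19 + 4) mod 7 = 2403 mod 7 = 2 -> Wednesday (Mon=0 ... Sun=6)
Days before June (Jan-May): 152; offset = 152 + 5 - 1 = 156
Weekday index = (2 + 156) mod 7 = 4

Day of the week: Friday
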